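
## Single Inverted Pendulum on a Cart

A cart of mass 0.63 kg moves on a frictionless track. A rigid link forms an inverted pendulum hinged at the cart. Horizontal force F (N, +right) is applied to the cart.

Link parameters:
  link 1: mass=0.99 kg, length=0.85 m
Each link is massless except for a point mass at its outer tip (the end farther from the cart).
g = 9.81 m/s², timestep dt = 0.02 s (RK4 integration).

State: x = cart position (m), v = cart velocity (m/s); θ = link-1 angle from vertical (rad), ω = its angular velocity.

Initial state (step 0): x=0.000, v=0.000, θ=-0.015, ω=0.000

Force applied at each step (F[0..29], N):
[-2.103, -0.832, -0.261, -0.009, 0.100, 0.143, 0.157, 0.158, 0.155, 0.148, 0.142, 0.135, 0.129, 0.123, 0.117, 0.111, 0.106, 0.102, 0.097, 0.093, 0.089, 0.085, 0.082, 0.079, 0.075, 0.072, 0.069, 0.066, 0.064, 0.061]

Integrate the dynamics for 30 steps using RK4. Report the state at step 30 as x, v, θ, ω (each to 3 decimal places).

apply F[0]=-2.103 → step 1: x=-0.001, v=-0.062, θ=-0.014, ω=0.070
apply F[1]=-0.832 → step 2: x=-0.002, v=-0.084, θ=-0.013, ω=0.093
apply F[2]=-0.261 → step 3: x=-0.004, v=-0.089, θ=-0.011, ω=0.096
apply F[3]=-0.009 → step 4: x=-0.006, v=-0.086, θ=-0.009, ω=0.090
apply F[4]=+0.100 → step 5: x=-0.007, v=-0.081, θ=-0.007, ω=0.082
apply F[5]=+0.143 → step 6: x=-0.009, v=-0.074, θ=-0.006, ω=0.072
apply F[6]=+0.157 → step 7: x=-0.010, v=-0.068, θ=-0.004, ω=0.064
apply F[7]=+0.158 → step 8: x=-0.011, v=-0.061, θ=-0.003, ω=0.055
apply F[8]=+0.155 → step 9: x=-0.013, v=-0.056, θ=-0.002, ω=0.048
apply F[9]=+0.148 → step 10: x=-0.014, v=-0.051, θ=-0.001, ω=0.042
apply F[10]=+0.142 → step 11: x=-0.015, v=-0.046, θ=-0.000, ω=0.036
apply F[11]=+0.135 → step 12: x=-0.016, v=-0.041, θ=0.000, ω=0.031
apply F[12]=+0.129 → step 13: x=-0.016, v=-0.038, θ=0.001, ω=0.026
apply F[13]=+0.123 → step 14: x=-0.017, v=-0.034, θ=0.001, ω=0.022
apply F[14]=+0.117 → step 15: x=-0.018, v=-0.031, θ=0.002, ω=0.019
apply F[15]=+0.111 → step 16: x=-0.018, v=-0.028, θ=0.002, ω=0.016
apply F[16]=+0.106 → step 17: x=-0.019, v=-0.025, θ=0.002, ω=0.013
apply F[17]=+0.102 → step 18: x=-0.019, v=-0.023, θ=0.003, ω=0.011
apply F[18]=+0.097 → step 19: x=-0.020, v=-0.020, θ=0.003, ω=0.009
apply F[19]=+0.093 → step 20: x=-0.020, v=-0.018, θ=0.003, ω=0.007
apply F[20]=+0.089 → step 21: x=-0.020, v=-0.016, θ=0.003, ω=0.005
apply F[21]=+0.085 → step 22: x=-0.021, v=-0.015, θ=0.003, ω=0.004
apply F[22]=+0.082 → step 23: x=-0.021, v=-0.013, θ=0.003, ω=0.003
apply F[23]=+0.079 → step 24: x=-0.021, v=-0.011, θ=0.003, ω=0.002
apply F[24]=+0.075 → step 25: x=-0.021, v=-0.010, θ=0.003, ω=0.001
apply F[25]=+0.072 → step 26: x=-0.022, v=-0.009, θ=0.003, ω=-0.000
apply F[26]=+0.069 → step 27: x=-0.022, v=-0.007, θ=0.003, ω=-0.001
apply F[27]=+0.066 → step 28: x=-0.022, v=-0.006, θ=0.003, ω=-0.001
apply F[28]=+0.064 → step 29: x=-0.022, v=-0.005, θ=0.003, ω=-0.002
apply F[29]=+0.061 → step 30: x=-0.022, v=-0.004, θ=0.003, ω=-0.002

Answer: x=-0.022, v=-0.004, θ=0.003, ω=-0.002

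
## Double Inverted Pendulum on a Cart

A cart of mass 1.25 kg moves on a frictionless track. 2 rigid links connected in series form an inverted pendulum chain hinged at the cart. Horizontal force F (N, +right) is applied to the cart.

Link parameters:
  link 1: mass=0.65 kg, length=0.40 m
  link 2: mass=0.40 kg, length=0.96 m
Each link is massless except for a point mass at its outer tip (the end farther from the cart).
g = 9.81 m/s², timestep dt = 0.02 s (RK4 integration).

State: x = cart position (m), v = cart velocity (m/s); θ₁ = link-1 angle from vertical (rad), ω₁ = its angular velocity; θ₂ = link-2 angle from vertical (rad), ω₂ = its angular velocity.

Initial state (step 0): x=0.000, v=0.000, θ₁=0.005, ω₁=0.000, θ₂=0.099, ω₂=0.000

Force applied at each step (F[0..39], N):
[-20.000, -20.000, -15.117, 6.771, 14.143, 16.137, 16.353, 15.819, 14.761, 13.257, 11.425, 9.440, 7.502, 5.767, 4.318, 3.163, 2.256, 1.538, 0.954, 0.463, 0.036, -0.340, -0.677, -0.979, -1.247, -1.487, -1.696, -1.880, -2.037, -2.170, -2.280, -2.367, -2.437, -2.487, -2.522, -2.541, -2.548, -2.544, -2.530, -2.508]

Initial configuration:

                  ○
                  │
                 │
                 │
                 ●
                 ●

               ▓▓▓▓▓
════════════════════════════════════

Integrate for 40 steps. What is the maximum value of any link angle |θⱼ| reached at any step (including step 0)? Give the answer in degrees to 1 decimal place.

Answer: 12.1°

Derivation:
apply F[0]=-20.000 → step 1: x=-0.003, v=-0.321, θ₁=0.013, ω₁=0.780, θ₂=0.099, ω₂=0.029
apply F[1]=-20.000 → step 2: x=-0.013, v=-0.645, θ₁=0.036, ω₁=1.579, θ₂=0.100, ω₂=0.052
apply F[2]=-15.117 → step 3: x=-0.028, v=-0.893, θ₁=0.074, ω₁=2.215, θ₂=0.101, ω₂=0.064
apply F[3]=+6.771 → step 4: x=-0.045, v=-0.799, θ₁=0.117, ω₁=2.025, θ₂=0.103, ω₂=0.066
apply F[4]=+14.143 → step 5: x=-0.059, v=-0.594, θ₁=0.153, ω₁=1.595, θ₂=0.104, ω₂=0.055
apply F[5]=+16.137 → step 6: x=-0.069, v=-0.366, θ₁=0.180, ω₁=1.135, θ₂=0.105, ω₂=0.033
apply F[6]=+16.353 → step 7: x=-0.074, v=-0.141, θ₁=0.198, ω₁=0.703, θ₂=0.105, ω₂=0.000
apply F[7]=+15.819 → step 8: x=-0.074, v=0.073, θ₁=0.208, ω₁=0.315, θ₂=0.105, ω₂=-0.038
apply F[8]=+14.761 → step 9: x=-0.071, v=0.268, θ₁=0.211, ω₁=-0.024, θ₂=0.104, ω₂=-0.080
apply F[9]=+13.257 → step 10: x=-0.064, v=0.441, θ₁=0.208, ω₁=-0.306, θ₂=0.102, ω₂=-0.120
apply F[10]=+11.425 → step 11: x=-0.054, v=0.587, θ₁=0.200, ω₁=-0.529, θ₂=0.099, ω₂=-0.158
apply F[11]=+9.440 → step 12: x=-0.041, v=0.704, θ₁=0.187, ω₁=-0.690, θ₂=0.095, ω₂=-0.193
apply F[12]=+7.502 → step 13: x=-0.026, v=0.793, θ₁=0.173, ω₁=-0.795, θ₂=0.091, ω₂=-0.222
apply F[13]=+5.767 → step 14: x=-0.009, v=0.858, θ₁=0.156, ω₁=-0.852, θ₂=0.086, ω₂=-0.248
apply F[14]=+4.318 → step 15: x=0.008, v=0.903, θ₁=0.139, ω₁=-0.873, θ₂=0.081, ω₂=-0.268
apply F[15]=+3.163 → step 16: x=0.027, v=0.933, θ₁=0.122, ω₁=-0.867, θ₂=0.076, ω₂=-0.285
apply F[16]=+2.256 → step 17: x=0.046, v=0.951, θ₁=0.105, ω₁=-0.845, θ₂=0.070, ω₂=-0.298
apply F[17]=+1.538 → step 18: x=0.065, v=0.960, θ₁=0.088, ω₁=-0.813, θ₂=0.064, ω₂=-0.307
apply F[18]=+0.954 → step 19: x=0.084, v=0.963, θ₁=0.072, ω₁=-0.774, θ₂=0.058, ω₂=-0.314
apply F[19]=+0.463 → step 20: x=0.103, v=0.960, θ₁=0.057, ω₁=-0.732, θ₂=0.051, ω₂=-0.317
apply F[20]=+0.036 → step 21: x=0.122, v=0.952, θ₁=0.043, ω₁=-0.689, θ₂=0.045, ω₂=-0.317
apply F[21]=-0.340 → step 22: x=0.141, v=0.941, θ₁=0.030, ω₁=-0.644, θ₂=0.039, ω₂=-0.316
apply F[22]=-0.677 → step 23: x=0.160, v=0.927, θ₁=0.017, ω₁=-0.600, θ₂=0.032, ω₂=-0.312
apply F[23]=-0.979 → step 24: x=0.178, v=0.909, θ₁=0.006, ω₁=-0.556, θ₂=0.026, ω₂=-0.306
apply F[24]=-1.247 → step 25: x=0.196, v=0.889, θ₁=-0.005, ω₁=-0.513, θ₂=0.020, ω₂=-0.299
apply F[25]=-1.487 → step 26: x=0.214, v=0.867, θ₁=-0.015, ω₁=-0.470, θ₂=0.014, ω₂=-0.290
apply F[26]=-1.696 → step 27: x=0.231, v=0.843, θ₁=-0.024, ω₁=-0.429, θ₂=0.008, ω₂=-0.280
apply F[27]=-1.880 → step 28: x=0.247, v=0.817, θ₁=-0.032, ω₁=-0.389, θ₂=0.003, ω₂=-0.269
apply F[28]=-2.037 → step 29: x=0.263, v=0.791, θ₁=-0.039, ω₁=-0.350, θ₂=-0.002, ω₂=-0.257
apply F[29]=-2.170 → step 30: x=0.279, v=0.763, θ₁=-0.046, ω₁=-0.314, θ₂=-0.007, ω₂=-0.244
apply F[30]=-2.280 → step 31: x=0.294, v=0.735, θ₁=-0.052, ω₁=-0.278, θ₂=-0.012, ω₂=-0.231
apply F[31]=-2.367 → step 32: x=0.308, v=0.706, θ₁=-0.057, ω₁=-0.245, θ₂=-0.017, ω₂=-0.218
apply F[32]=-2.437 → step 33: x=0.322, v=0.676, θ₁=-0.062, ω₁=-0.214, θ₂=-0.021, ω₂=-0.204
apply F[33]=-2.487 → step 34: x=0.335, v=0.647, θ₁=-0.066, ω₁=-0.184, θ₂=-0.025, ω₂=-0.191
apply F[34]=-2.522 → step 35: x=0.348, v=0.618, θ₁=-0.069, ω₁=-0.157, θ₂=-0.028, ω₂=-0.177
apply F[35]=-2.541 → step 36: x=0.360, v=0.589, θ₁=-0.072, ω₁=-0.131, θ₂=-0.032, ω₂=-0.164
apply F[36]=-2.548 → step 37: x=0.372, v=0.560, θ₁=-0.074, ω₁=-0.108, θ₂=-0.035, ω₂=-0.151
apply F[37]=-2.544 → step 38: x=0.383, v=0.532, θ₁=-0.076, ω₁=-0.086, θ₂=-0.038, ω₂=-0.138
apply F[38]=-2.530 → step 39: x=0.393, v=0.504, θ₁=-0.078, ω₁=-0.067, θ₂=-0.040, ω₂=-0.125
apply F[39]=-2.508 → step 40: x=0.403, v=0.477, θ₁=-0.079, ω₁=-0.048, θ₂=-0.043, ω₂=-0.113
Max |angle| over trajectory = 0.211 rad = 12.1°.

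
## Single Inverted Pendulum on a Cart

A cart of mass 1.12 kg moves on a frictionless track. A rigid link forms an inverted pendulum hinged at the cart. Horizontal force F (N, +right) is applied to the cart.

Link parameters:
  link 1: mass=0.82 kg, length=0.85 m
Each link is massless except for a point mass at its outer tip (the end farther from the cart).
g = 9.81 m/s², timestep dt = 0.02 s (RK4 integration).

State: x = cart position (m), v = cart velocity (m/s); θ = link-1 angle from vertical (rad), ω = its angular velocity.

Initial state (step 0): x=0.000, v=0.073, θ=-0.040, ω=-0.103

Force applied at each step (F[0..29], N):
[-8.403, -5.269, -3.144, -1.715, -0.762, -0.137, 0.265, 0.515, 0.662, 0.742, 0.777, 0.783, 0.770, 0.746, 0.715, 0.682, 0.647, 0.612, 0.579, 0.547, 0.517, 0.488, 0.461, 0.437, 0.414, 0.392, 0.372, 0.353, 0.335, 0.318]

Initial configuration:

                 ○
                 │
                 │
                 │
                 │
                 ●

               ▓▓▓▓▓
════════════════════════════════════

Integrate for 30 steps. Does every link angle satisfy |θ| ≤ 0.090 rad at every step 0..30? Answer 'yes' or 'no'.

Answer: yes

Derivation:
apply F[0]=-8.403 → step 1: x=0.000, v=-0.071, θ=-0.040, ω=0.057
apply F[1]=-5.269 → step 2: x=-0.002, v=-0.159, θ=-0.038, ω=0.152
apply F[2]=-3.144 → step 3: x=-0.006, v=-0.210, θ=-0.035, ω=0.203
apply F[3]=-1.715 → step 4: x=-0.010, v=-0.236, θ=-0.031, ω=0.226
apply F[4]=-0.762 → step 5: x=-0.015, v=-0.246, θ=-0.026, ω=0.231
apply F[5]=-0.137 → step 6: x=-0.020, v=-0.245, θ=-0.021, ω=0.224
apply F[6]=+0.265 → step 7: x=-0.025, v=-0.237, θ=-0.017, ω=0.211
apply F[7]=+0.515 → step 8: x=-0.030, v=-0.226, θ=-0.013, ω=0.194
apply F[8]=+0.662 → step 9: x=-0.034, v=-0.213, θ=-0.009, ω=0.176
apply F[9]=+0.742 → step 10: x=-0.038, v=-0.198, θ=-0.006, ω=0.157
apply F[10]=+0.777 → step 11: x=-0.042, v=-0.184, θ=-0.003, ω=0.139
apply F[11]=+0.783 → step 12: x=-0.045, v=-0.169, θ=-0.000, ω=0.122
apply F[12]=+0.770 → step 13: x=-0.049, v=-0.156, θ=0.002, ω=0.106
apply F[13]=+0.746 → step 14: x=-0.052, v=-0.143, θ=0.004, ω=0.091
apply F[14]=+0.715 → step 15: x=-0.054, v=-0.131, θ=0.005, ω=0.078
apply F[15]=+0.682 → step 16: x=-0.057, v=-0.119, θ=0.007, ω=0.066
apply F[16]=+0.647 → step 17: x=-0.059, v=-0.109, θ=0.008, ω=0.056
apply F[17]=+0.612 → step 18: x=-0.061, v=-0.099, θ=0.009, ω=0.046
apply F[18]=+0.579 → step 19: x=-0.063, v=-0.090, θ=0.010, ω=0.038
apply F[19]=+0.547 → step 20: x=-0.065, v=-0.082, θ=0.011, ω=0.031
apply F[20]=+0.517 → step 21: x=-0.066, v=-0.074, θ=0.011, ω=0.024
apply F[21]=+0.488 → step 22: x=-0.068, v=-0.067, θ=0.012, ω=0.019
apply F[22]=+0.461 → step 23: x=-0.069, v=-0.061, θ=0.012, ω=0.014
apply F[23]=+0.437 → step 24: x=-0.070, v=-0.055, θ=0.012, ω=0.009
apply F[24]=+0.414 → step 25: x=-0.071, v=-0.049, θ=0.012, ω=0.005
apply F[25]=+0.392 → step 26: x=-0.072, v=-0.044, θ=0.012, ω=0.002
apply F[26]=+0.372 → step 27: x=-0.073, v=-0.039, θ=0.012, ω=-0.001
apply F[27]=+0.353 → step 28: x=-0.074, v=-0.035, θ=0.012, ω=-0.003
apply F[28]=+0.335 → step 29: x=-0.075, v=-0.030, θ=0.012, ω=-0.005
apply F[29]=+0.318 → step 30: x=-0.075, v=-0.026, θ=0.012, ω=-0.007
Max |angle| over trajectory = 0.040 rad; bound = 0.090 → within bound.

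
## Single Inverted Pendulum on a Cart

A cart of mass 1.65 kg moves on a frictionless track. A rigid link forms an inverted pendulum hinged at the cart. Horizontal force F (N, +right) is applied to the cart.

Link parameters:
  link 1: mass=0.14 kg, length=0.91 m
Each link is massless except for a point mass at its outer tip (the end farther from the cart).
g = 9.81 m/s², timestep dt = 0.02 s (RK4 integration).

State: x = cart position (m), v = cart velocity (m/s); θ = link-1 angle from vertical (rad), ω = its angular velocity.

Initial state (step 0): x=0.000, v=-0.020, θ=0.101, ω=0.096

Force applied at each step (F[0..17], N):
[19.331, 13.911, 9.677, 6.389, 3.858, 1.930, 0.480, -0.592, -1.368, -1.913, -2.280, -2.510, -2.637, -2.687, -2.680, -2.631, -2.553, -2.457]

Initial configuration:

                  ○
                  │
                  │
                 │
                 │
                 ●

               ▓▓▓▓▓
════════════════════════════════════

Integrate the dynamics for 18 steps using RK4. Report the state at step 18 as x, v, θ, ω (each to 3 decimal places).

Answer: x=0.178, v=0.348, θ=-0.025, ω=-0.166

Derivation:
apply F[0]=+19.331 → step 1: x=0.002, v=0.212, θ=0.101, ω=-0.136
apply F[1]=+13.911 → step 2: x=0.008, v=0.379, θ=0.096, ω=-0.298
apply F[2]=+9.677 → step 3: x=0.017, v=0.495, θ=0.089, ω=-0.404
apply F[3]=+6.389 → step 4: x=0.027, v=0.571, θ=0.081, ω=-0.469
apply F[4]=+3.858 → step 5: x=0.039, v=0.617, θ=0.071, ω=-0.503
apply F[5]=+1.930 → step 6: x=0.052, v=0.639, θ=0.061, ω=-0.513
apply F[6]=+0.480 → step 7: x=0.064, v=0.644, θ=0.050, ω=-0.506
apply F[7]=-0.592 → step 8: x=0.077, v=0.636, θ=0.041, ω=-0.488
apply F[8]=-1.368 → step 9: x=0.090, v=0.619, θ=0.031, ω=-0.461
apply F[9]=-1.913 → step 10: x=0.102, v=0.595, θ=0.022, ω=-0.430
apply F[10]=-2.280 → step 11: x=0.114, v=0.567, θ=0.014, ω=-0.395
apply F[11]=-2.510 → step 12: x=0.125, v=0.537, θ=0.006, ω=-0.359
apply F[12]=-2.637 → step 13: x=0.135, v=0.505, θ=-0.000, ω=-0.324
apply F[13]=-2.687 → step 14: x=0.145, v=0.472, θ=-0.007, ω=-0.289
apply F[14]=-2.680 → step 15: x=0.154, v=0.440, θ=-0.012, ω=-0.255
apply F[15]=-2.631 → step 16: x=0.162, v=0.408, θ=-0.017, ω=-0.223
apply F[16]=-2.553 → step 17: x=0.170, v=0.377, θ=-0.021, ω=-0.194
apply F[17]=-2.457 → step 18: x=0.178, v=0.348, θ=-0.025, ω=-0.166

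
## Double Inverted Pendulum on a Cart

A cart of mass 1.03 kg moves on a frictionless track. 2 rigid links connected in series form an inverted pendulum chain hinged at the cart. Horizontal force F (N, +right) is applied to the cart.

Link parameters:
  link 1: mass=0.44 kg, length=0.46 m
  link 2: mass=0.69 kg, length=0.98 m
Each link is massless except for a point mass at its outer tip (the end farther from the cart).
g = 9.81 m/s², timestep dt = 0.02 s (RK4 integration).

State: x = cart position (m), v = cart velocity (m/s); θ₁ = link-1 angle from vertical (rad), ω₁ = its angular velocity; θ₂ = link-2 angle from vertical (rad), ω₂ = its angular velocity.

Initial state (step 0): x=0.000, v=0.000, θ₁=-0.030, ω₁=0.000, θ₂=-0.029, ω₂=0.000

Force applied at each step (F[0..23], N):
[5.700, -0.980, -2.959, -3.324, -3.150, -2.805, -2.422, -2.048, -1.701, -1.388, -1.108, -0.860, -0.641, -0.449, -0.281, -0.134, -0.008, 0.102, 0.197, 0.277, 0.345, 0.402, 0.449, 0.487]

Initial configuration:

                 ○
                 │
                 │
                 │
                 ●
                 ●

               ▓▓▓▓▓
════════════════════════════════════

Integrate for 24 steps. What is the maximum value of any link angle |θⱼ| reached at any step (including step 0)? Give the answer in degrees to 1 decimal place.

apply F[0]=+5.700 → step 1: x=0.001, v=0.117, θ₁=-0.033, ω₁=-0.269, θ₂=-0.029, ω₂=0.001
apply F[1]=-0.980 → step 2: x=0.003, v=0.106, θ₁=-0.038, ω₁=-0.264, θ₂=-0.029, ω₂=0.004
apply F[2]=-2.959 → step 3: x=0.005, v=0.057, θ₁=-0.042, ω₁=-0.183, θ₂=-0.029, ω₂=0.010
apply F[3]=-3.324 → step 4: x=0.006, v=0.002, θ₁=-0.045, ω₁=-0.092, θ₂=-0.029, ω₂=0.018
apply F[4]=-3.150 → step 5: x=0.005, v=-0.049, θ₁=-0.046, ω₁=-0.013, θ₂=-0.028, ω₂=0.027
apply F[5]=-2.805 → step 6: x=0.004, v=-0.094, θ₁=-0.046, ω₁=0.052, θ₂=-0.027, ω₂=0.037
apply F[6]=-2.422 → step 7: x=0.001, v=-0.131, θ₁=-0.044, ω₁=0.101, θ₂=-0.027, ω₂=0.046
apply F[7]=-2.048 → step 8: x=-0.001, v=-0.161, θ₁=-0.042, ω₁=0.138, θ₂=-0.026, ω₂=0.055
apply F[8]=-1.701 → step 9: x=-0.005, v=-0.186, θ₁=-0.039, ω₁=0.163, θ₂=-0.024, ω₂=0.063
apply F[9]=-1.388 → step 10: x=-0.009, v=-0.205, θ₁=-0.036, ω₁=0.179, θ₂=-0.023, ω₂=0.070
apply F[10]=-1.108 → step 11: x=-0.013, v=-0.219, θ₁=-0.032, ω₁=0.188, θ₂=-0.022, ω₂=0.076
apply F[11]=-0.860 → step 12: x=-0.018, v=-0.229, θ₁=-0.028, ω₁=0.191, θ₂=-0.020, ω₂=0.080
apply F[12]=-0.641 → step 13: x=-0.022, v=-0.236, θ₁=-0.024, ω₁=0.191, θ₂=-0.018, ω₂=0.084
apply F[13]=-0.449 → step 14: x=-0.027, v=-0.240, θ₁=-0.020, ω₁=0.186, θ₂=-0.017, ω₂=0.086
apply F[14]=-0.281 → step 15: x=-0.032, v=-0.241, θ₁=-0.017, ω₁=0.180, θ₂=-0.015, ω₂=0.088
apply F[15]=-0.134 → step 16: x=-0.037, v=-0.241, θ₁=-0.013, ω₁=0.171, θ₂=-0.013, ω₂=0.088
apply F[16]=-0.008 → step 17: x=-0.041, v=-0.238, θ₁=-0.010, ω₁=0.161, θ₂=-0.011, ω₂=0.088
apply F[17]=+0.102 → step 18: x=-0.046, v=-0.234, θ₁=-0.007, ω₁=0.151, θ₂=-0.010, ω₂=0.087
apply F[18]=+0.197 → step 19: x=-0.051, v=-0.229, θ₁=-0.004, ω₁=0.140, θ₂=-0.008, ω₂=0.085
apply F[19]=+0.277 → step 20: x=-0.055, v=-0.223, θ₁=-0.001, ω₁=0.129, θ₂=-0.006, ω₂=0.083
apply F[20]=+0.345 → step 21: x=-0.060, v=-0.217, θ₁=0.001, ω₁=0.118, θ₂=-0.005, ω₂=0.080
apply F[21]=+0.402 → step 22: x=-0.064, v=-0.209, θ₁=0.003, ω₁=0.107, θ₂=-0.003, ω₂=0.077
apply F[22]=+0.449 → step 23: x=-0.068, v=-0.202, θ₁=0.005, ω₁=0.097, θ₂=-0.002, ω₂=0.073
apply F[23]=+0.487 → step 24: x=-0.072, v=-0.194, θ₁=0.007, ω₁=0.087, θ₂=-0.000, ω₂=0.070
Max |angle| over trajectory = 0.046 rad = 2.6°.

Answer: 2.6°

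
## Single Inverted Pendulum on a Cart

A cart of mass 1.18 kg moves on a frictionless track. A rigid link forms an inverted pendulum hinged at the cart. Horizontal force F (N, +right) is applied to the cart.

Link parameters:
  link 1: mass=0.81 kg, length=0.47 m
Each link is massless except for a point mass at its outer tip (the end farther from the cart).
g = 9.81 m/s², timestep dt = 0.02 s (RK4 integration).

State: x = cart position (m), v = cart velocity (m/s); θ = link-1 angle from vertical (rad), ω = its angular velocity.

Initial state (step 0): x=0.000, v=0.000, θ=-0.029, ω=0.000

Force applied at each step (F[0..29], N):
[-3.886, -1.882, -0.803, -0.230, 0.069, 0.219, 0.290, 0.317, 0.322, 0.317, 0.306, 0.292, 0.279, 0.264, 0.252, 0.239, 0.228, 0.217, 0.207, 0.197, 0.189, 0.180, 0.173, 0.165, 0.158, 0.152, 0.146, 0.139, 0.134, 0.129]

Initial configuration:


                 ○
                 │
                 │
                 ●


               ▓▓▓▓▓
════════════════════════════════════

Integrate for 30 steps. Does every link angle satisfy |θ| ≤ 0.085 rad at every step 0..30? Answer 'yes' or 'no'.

Answer: yes

Derivation:
apply F[0]=-3.886 → step 1: x=-0.001, v=-0.062, θ=-0.028, ω=0.120
apply F[1]=-1.882 → step 2: x=-0.002, v=-0.090, θ=-0.025, ω=0.169
apply F[2]=-0.803 → step 3: x=-0.004, v=-0.101, θ=-0.021, ω=0.182
apply F[3]=-0.230 → step 4: x=-0.006, v=-0.102, θ=-0.018, ω=0.176
apply F[4]=+0.069 → step 5: x=-0.008, v=-0.099, θ=-0.014, ω=0.162
apply F[5]=+0.219 → step 6: x=-0.010, v=-0.093, θ=-0.011, ω=0.145
apply F[6]=+0.290 → step 7: x=-0.012, v=-0.087, θ=-0.009, ω=0.128
apply F[7]=+0.317 → step 8: x=-0.013, v=-0.081, θ=-0.006, ω=0.111
apply F[8]=+0.322 → step 9: x=-0.015, v=-0.074, θ=-0.004, ω=0.096
apply F[9]=+0.317 → step 10: x=-0.016, v=-0.069, θ=-0.002, ω=0.082
apply F[10]=+0.306 → step 11: x=-0.018, v=-0.063, θ=-0.001, ω=0.070
apply F[11]=+0.292 → step 12: x=-0.019, v=-0.058, θ=0.000, ω=0.059
apply F[12]=+0.279 → step 13: x=-0.020, v=-0.054, θ=0.002, ω=0.050
apply F[13]=+0.264 → step 14: x=-0.021, v=-0.049, θ=0.002, ω=0.042
apply F[14]=+0.252 → step 15: x=-0.022, v=-0.046, θ=0.003, ω=0.035
apply F[15]=+0.239 → step 16: x=-0.023, v=-0.042, θ=0.004, ω=0.029
apply F[16]=+0.228 → step 17: x=-0.024, v=-0.039, θ=0.004, ω=0.023
apply F[17]=+0.217 → step 18: x=-0.025, v=-0.036, θ=0.005, ω=0.019
apply F[18]=+0.207 → step 19: x=-0.025, v=-0.033, θ=0.005, ω=0.015
apply F[19]=+0.197 → step 20: x=-0.026, v=-0.030, θ=0.005, ω=0.011
apply F[20]=+0.189 → step 21: x=-0.026, v=-0.028, θ=0.006, ω=0.008
apply F[21]=+0.180 → step 22: x=-0.027, v=-0.025, θ=0.006, ω=0.006
apply F[22]=+0.173 → step 23: x=-0.027, v=-0.023, θ=0.006, ω=0.004
apply F[23]=+0.165 → step 24: x=-0.028, v=-0.021, θ=0.006, ω=0.002
apply F[24]=+0.158 → step 25: x=-0.028, v=-0.019, θ=0.006, ω=0.000
apply F[25]=+0.152 → step 26: x=-0.029, v=-0.018, θ=0.006, ω=-0.001
apply F[26]=+0.146 → step 27: x=-0.029, v=-0.016, θ=0.006, ω=-0.002
apply F[27]=+0.139 → step 28: x=-0.029, v=-0.014, θ=0.006, ω=-0.003
apply F[28]=+0.134 → step 29: x=-0.030, v=-0.013, θ=0.006, ω=-0.004
apply F[29]=+0.129 → step 30: x=-0.030, v=-0.011, θ=0.006, ω=-0.005
Max |angle| over trajectory = 0.029 rad; bound = 0.085 → within bound.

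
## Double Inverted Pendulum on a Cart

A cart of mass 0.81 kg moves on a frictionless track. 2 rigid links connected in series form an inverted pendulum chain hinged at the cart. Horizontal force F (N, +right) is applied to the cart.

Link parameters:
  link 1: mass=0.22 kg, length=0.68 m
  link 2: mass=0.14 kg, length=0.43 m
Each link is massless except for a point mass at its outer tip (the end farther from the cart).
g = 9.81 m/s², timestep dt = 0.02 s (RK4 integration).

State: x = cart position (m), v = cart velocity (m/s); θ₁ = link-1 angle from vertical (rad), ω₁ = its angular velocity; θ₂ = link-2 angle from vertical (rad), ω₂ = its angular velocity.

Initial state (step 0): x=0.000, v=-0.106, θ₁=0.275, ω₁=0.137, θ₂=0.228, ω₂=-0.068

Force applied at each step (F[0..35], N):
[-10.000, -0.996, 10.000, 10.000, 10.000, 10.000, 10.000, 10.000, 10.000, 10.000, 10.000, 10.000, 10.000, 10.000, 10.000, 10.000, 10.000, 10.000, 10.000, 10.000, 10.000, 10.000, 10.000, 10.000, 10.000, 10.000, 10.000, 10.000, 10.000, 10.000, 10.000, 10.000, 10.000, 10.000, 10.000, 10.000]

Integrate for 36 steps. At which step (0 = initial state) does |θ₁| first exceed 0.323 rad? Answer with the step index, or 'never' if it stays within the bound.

Answer: 5

Derivation:
apply F[0]=-10.000 → step 1: x=-0.005, v=-0.367, θ₁=0.282, ω₁=0.591, θ₂=0.226, ω₂=-0.090
apply F[1]=-0.996 → step 2: x=-0.013, v=-0.413, θ₁=0.296, ω₁=0.747, θ₂=0.224, ω₂=-0.131
apply F[2]=+10.000 → step 3: x=-0.019, v=-0.198, θ₁=0.309, ω₁=0.550, θ₂=0.221, ω₂=-0.205
apply F[3]=+10.000 → step 4: x=-0.020, v=0.015, θ₁=0.318, ω₁=0.363, θ₂=0.216, ω₂=-0.294
apply F[4]=+10.000 → step 5: x=-0.018, v=0.227, θ₁=0.323, ω₁=0.183, θ₂=0.209, ω₂=-0.397
apply F[5]=+10.000 → step 6: x=-0.011, v=0.438, θ₁=0.325, ω₁=0.008, θ₂=0.200, ω₂=-0.510
apply F[6]=+10.000 → step 7: x=-0.001, v=0.650, θ₁=0.324, ω₁=-0.165, θ₂=0.189, ω₂=-0.634
apply F[7]=+10.000 → step 8: x=0.015, v=0.862, θ₁=0.318, ω₁=-0.338, θ₂=0.175, ω₂=-0.765
apply F[8]=+10.000 → step 9: x=0.034, v=1.075, θ₁=0.310, ω₁=-0.514, θ₂=0.158, ω₂=-0.902
apply F[9]=+10.000 → step 10: x=0.058, v=1.290, θ₁=0.298, ω₁=-0.696, θ₂=0.139, ω₂=-1.043
apply F[10]=+10.000 → step 11: x=0.086, v=1.507, θ₁=0.282, ω₁=-0.885, θ₂=0.116, ω₂=-1.187
apply F[11]=+10.000 → step 12: x=0.118, v=1.727, θ₁=0.262, ω₁=-1.085, θ₂=0.091, ω₂=-1.331
apply F[12]=+10.000 → step 13: x=0.155, v=1.950, θ₁=0.239, ω₁=-1.299, θ₂=0.063, ω₂=-1.473
apply F[13]=+10.000 → step 14: x=0.196, v=2.177, θ₁=0.210, ω₁=-1.529, θ₂=0.032, ω₂=-1.609
apply F[14]=+10.000 → step 15: x=0.242, v=2.408, θ₁=0.177, ω₁=-1.778, θ₂=-0.001, ω₂=-1.735
apply F[15]=+10.000 → step 16: x=0.292, v=2.643, θ₁=0.139, ω₁=-2.050, θ₂=-0.037, ω₂=-1.848
apply F[16]=+10.000 → step 17: x=0.348, v=2.883, θ₁=0.095, ω₁=-2.346, θ₂=-0.075, ω₂=-1.942
apply F[17]=+10.000 → step 18: x=0.408, v=3.126, θ₁=0.045, ω₁=-2.669, θ₂=-0.115, ω₂=-2.012
apply F[18]=+10.000 → step 19: x=0.473, v=3.372, θ₁=-0.012, ω₁=-3.018, θ₂=-0.155, ω₂=-2.056
apply F[19]=+10.000 → step 20: x=0.543, v=3.620, θ₁=-0.076, ω₁=-3.393, θ₂=-0.197, ω₂=-2.072
apply F[20]=+10.000 → step 21: x=0.617, v=3.865, θ₁=-0.148, ω₁=-3.788, θ₂=-0.238, ω₂=-2.064
apply F[21]=+10.000 → step 22: x=0.697, v=4.105, θ₁=-0.227, ω₁=-4.195, θ₂=-0.279, ω₂=-2.042
apply F[22]=+10.000 → step 23: x=0.782, v=4.334, θ₁=-0.315, ω₁=-4.601, θ₂=-0.320, ω₂=-2.027
apply F[23]=+10.000 → step 24: x=0.870, v=4.546, θ₁=-0.411, ω₁=-4.990, θ₂=-0.361, ω₂=-2.047
apply F[24]=+10.000 → step 25: x=0.963, v=4.736, θ₁=-0.515, ω₁=-5.345, θ₂=-0.402, ω₂=-2.136
apply F[25]=+10.000 → step 26: x=1.060, v=4.900, θ₁=-0.625, ω₁=-5.653, θ₂=-0.447, ω₂=-2.328
apply F[26]=+10.000 → step 27: x=1.159, v=5.036, θ₁=-0.741, ω₁=-5.907, θ₂=-0.496, ω₂=-2.646
apply F[27]=+10.000 → step 28: x=1.261, v=5.143, θ₁=-0.861, ω₁=-6.106, θ₂=-0.553, ω₂=-3.101
apply F[28]=+10.000 → step 29: x=1.365, v=5.224, θ₁=-0.984, ω₁=-6.252, θ₂=-0.621, ω₂=-3.690
apply F[29]=+10.000 → step 30: x=1.470, v=5.280, θ₁=-1.111, ω₁=-6.350, θ₂=-0.702, ω₂=-4.403
apply F[30]=+10.000 → step 31: x=1.576, v=5.313, θ₁=-1.238, ω₁=-6.404, θ₂=-0.798, ω₂=-5.224
apply F[31]=+10.000 → step 32: x=1.682, v=5.324, θ₁=-1.366, ω₁=-6.417, θ₂=-0.911, ω₂=-6.132
apply F[32]=+10.000 → step 33: x=1.788, v=5.315, θ₁=-1.495, ω₁=-6.391, θ₂=-1.044, ω₂=-7.105
apply F[33]=+10.000 → step 34: x=1.894, v=5.286, θ₁=-1.622, ω₁=-6.334, θ₂=-1.196, ω₂=-8.114
apply F[34]=+10.000 → step 35: x=2.000, v=5.235, θ₁=-1.748, ω₁=-6.257, θ₂=-1.368, ω₂=-9.123
apply F[35]=+10.000 → step 36: x=2.104, v=5.163, θ₁=-1.872, ω₁=-6.188, θ₂=-1.560, ω₂=-10.078
|θ₁| = 0.3232 > 0.323 first at step 5.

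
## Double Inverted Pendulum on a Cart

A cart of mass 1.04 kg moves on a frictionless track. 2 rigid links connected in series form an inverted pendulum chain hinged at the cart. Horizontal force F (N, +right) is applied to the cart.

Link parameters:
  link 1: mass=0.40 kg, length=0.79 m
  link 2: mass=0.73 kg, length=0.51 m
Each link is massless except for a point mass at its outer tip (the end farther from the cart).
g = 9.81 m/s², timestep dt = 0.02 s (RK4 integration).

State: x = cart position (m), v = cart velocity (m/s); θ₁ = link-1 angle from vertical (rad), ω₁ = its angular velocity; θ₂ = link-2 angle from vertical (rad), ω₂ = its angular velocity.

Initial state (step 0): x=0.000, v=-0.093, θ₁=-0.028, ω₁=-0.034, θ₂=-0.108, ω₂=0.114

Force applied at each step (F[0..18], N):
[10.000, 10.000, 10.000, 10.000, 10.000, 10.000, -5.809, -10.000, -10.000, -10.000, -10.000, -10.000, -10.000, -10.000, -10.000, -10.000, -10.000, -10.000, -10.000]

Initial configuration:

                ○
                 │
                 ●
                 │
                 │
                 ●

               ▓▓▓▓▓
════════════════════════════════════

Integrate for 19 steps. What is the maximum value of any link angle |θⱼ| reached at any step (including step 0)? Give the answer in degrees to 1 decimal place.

apply F[0]=+10.000 → step 1: x=0.000, v=0.105, θ₁=-0.031, ω₁=-0.258, θ₂=-0.107, ω₂=0.033
apply F[1]=+10.000 → step 2: x=0.004, v=0.304, θ₁=-0.038, ω₁=-0.488, θ₂=-0.107, ω₂=-0.041
apply F[2]=+10.000 → step 3: x=0.012, v=0.505, θ₁=-0.050, ω₁=-0.727, θ₂=-0.108, ω₂=-0.104
apply F[3]=+10.000 → step 4: x=0.024, v=0.709, θ₁=-0.068, ω₁=-0.978, θ₂=-0.111, ω₂=-0.152
apply F[4]=+10.000 → step 5: x=0.041, v=0.914, θ₁=-0.090, ω₁=-1.245, θ₂=-0.114, ω₂=-0.183
apply F[5]=+10.000 → step 6: x=0.061, v=1.123, θ₁=-0.117, ω₁=-1.528, θ₂=-0.118, ω₂=-0.193
apply F[6]=-5.809 → step 7: x=0.083, v=1.035, θ₁=-0.147, ω₁=-1.456, θ₂=-0.122, ω₂=-0.181
apply F[7]=-10.000 → step 8: x=0.102, v=0.876, θ₁=-0.175, ω₁=-1.314, θ₂=-0.125, ω₂=-0.141
apply F[8]=-10.000 → step 9: x=0.118, v=0.723, θ₁=-0.200, ω₁=-1.197, θ₂=-0.127, ω₂=-0.075
apply F[9]=-10.000 → step 10: x=0.131, v=0.576, θ₁=-0.223, ω₁=-1.106, θ₂=-0.128, ω₂=0.017
apply F[10]=-10.000 → step 11: x=0.141, v=0.435, θ₁=-0.244, ω₁=-1.039, θ₂=-0.126, ω₂=0.136
apply F[11]=-10.000 → step 12: x=0.148, v=0.298, θ₁=-0.265, ω₁=-0.993, θ₂=-0.122, ω₂=0.281
apply F[12]=-10.000 → step 13: x=0.153, v=0.164, θ₁=-0.284, ω₁=-0.968, θ₂=-0.115, ω₂=0.453
apply F[13]=-10.000 → step 14: x=0.155, v=0.034, θ₁=-0.303, ω₁=-0.964, θ₂=-0.104, ω₂=0.652
apply F[14]=-10.000 → step 15: x=0.154, v=-0.094, θ₁=-0.323, ω₁=-0.977, θ₂=-0.089, ω₂=0.880
apply F[15]=-10.000 → step 16: x=0.151, v=-0.222, θ₁=-0.343, ω₁=-1.008, θ₂=-0.068, ω₂=1.136
apply F[16]=-10.000 → step 17: x=0.145, v=-0.349, θ₁=-0.363, ω₁=-1.051, θ₂=-0.043, ω₂=1.417
apply F[17]=-10.000 → step 18: x=0.137, v=-0.477, θ₁=-0.385, ω₁=-1.103, θ₂=-0.012, ω₂=1.721
apply F[18]=-10.000 → step 19: x=0.126, v=-0.607, θ₁=-0.407, ω₁=-1.158, θ₂=0.026, ω₂=2.042
Max |angle| over trajectory = 0.407 rad = 23.3°.

Answer: 23.3°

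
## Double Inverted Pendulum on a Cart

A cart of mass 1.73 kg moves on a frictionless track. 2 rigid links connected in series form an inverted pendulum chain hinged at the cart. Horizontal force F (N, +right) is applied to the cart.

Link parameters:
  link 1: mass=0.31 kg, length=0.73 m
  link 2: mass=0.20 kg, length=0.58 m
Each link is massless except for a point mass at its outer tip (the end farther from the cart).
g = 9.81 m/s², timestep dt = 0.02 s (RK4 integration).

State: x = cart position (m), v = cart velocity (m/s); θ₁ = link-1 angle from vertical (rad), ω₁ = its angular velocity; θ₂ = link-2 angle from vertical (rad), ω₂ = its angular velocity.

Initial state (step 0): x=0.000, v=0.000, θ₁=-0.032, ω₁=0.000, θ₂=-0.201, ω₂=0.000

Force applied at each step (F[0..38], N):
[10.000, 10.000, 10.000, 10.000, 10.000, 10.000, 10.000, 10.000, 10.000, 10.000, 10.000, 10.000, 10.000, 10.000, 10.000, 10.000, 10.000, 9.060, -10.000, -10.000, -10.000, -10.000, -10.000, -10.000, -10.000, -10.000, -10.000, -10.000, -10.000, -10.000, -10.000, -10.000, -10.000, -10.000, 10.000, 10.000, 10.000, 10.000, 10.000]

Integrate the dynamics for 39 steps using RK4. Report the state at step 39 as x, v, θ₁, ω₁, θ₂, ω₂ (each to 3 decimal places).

Answer: x=0.738, v=-0.009, θ₁=-2.564, ω₁=-4.582, θ₂=-1.546, ω₂=-9.674

Derivation:
apply F[0]=+10.000 → step 1: x=0.001, v=0.117, θ₁=-0.033, ω₁=-0.142, θ₂=-0.202, ω₂=-0.090
apply F[1]=+10.000 → step 2: x=0.005, v=0.235, θ₁=-0.038, ω₁=-0.285, θ₂=-0.205, ω₂=-0.179
apply F[2]=+10.000 → step 3: x=0.011, v=0.353, θ₁=-0.045, ω₁=-0.431, θ₂=-0.209, ω₂=-0.266
apply F[3]=+10.000 → step 4: x=0.019, v=0.471, θ₁=-0.055, ω₁=-0.580, θ₂=-0.215, ω₂=-0.350
apply F[4]=+10.000 → step 5: x=0.029, v=0.590, θ₁=-0.068, ω₁=-0.735, θ₂=-0.223, ω₂=-0.429
apply F[5]=+10.000 → step 6: x=0.042, v=0.709, θ₁=-0.084, ω₁=-0.896, θ₂=-0.232, ω₂=-0.504
apply F[6]=+10.000 → step 7: x=0.058, v=0.830, θ₁=-0.104, ω₁=-1.064, θ₂=-0.243, ω₂=-0.571
apply F[7]=+10.000 → step 8: x=0.076, v=0.951, θ₁=-0.127, ω₁=-1.241, θ₂=-0.255, ω₂=-0.631
apply F[8]=+10.000 → step 9: x=0.096, v=1.072, θ₁=-0.154, ω₁=-1.429, θ₂=-0.268, ω₂=-0.682
apply F[9]=+10.000 → step 10: x=0.119, v=1.195, θ₁=-0.184, ω₁=-1.626, θ₂=-0.282, ω₂=-0.723
apply F[10]=+10.000 → step 11: x=0.144, v=1.317, θ₁=-0.219, ω₁=-1.836, θ₂=-0.297, ω₂=-0.753
apply F[11]=+10.000 → step 12: x=0.171, v=1.440, θ₁=-0.258, ω₁=-2.057, θ₂=-0.312, ω₂=-0.773
apply F[12]=+10.000 → step 13: x=0.201, v=1.562, θ₁=-0.301, ω₁=-2.289, θ₂=-0.328, ω₂=-0.783
apply F[13]=+10.000 → step 14: x=0.234, v=1.684, θ₁=-0.349, ω₁=-2.531, θ₂=-0.344, ω₂=-0.785
apply F[14]=+10.000 → step 15: x=0.269, v=1.803, θ₁=-0.402, ω₁=-2.782, θ₂=-0.359, ω₂=-0.783
apply F[15]=+10.000 → step 16: x=0.306, v=1.919, θ₁=-0.461, ω₁=-3.039, θ₂=-0.375, ω₂=-0.783
apply F[16]=+10.000 → step 17: x=0.345, v=2.030, θ₁=-0.524, ω₁=-3.297, θ₂=-0.391, ω₂=-0.792
apply F[17]=+9.060 → step 18: x=0.387, v=2.126, θ₁=-0.592, ω₁=-3.542, θ₂=-0.407, ω₂=-0.818
apply F[18]=-10.000 → step 19: x=0.428, v=2.016, θ₁=-0.664, ω₁=-3.584, θ₂=-0.423, ω₂=-0.798
apply F[19]=-10.000 → step 20: x=0.467, v=1.906, θ₁=-0.736, ω₁=-3.646, θ₂=-0.439, ω₂=-0.778
apply F[20]=-10.000 → step 21: x=0.504, v=1.794, θ₁=-0.810, ω₁=-3.727, θ₂=-0.454, ω₂=-0.762
apply F[21]=-10.000 → step 22: x=0.539, v=1.679, θ₁=-0.885, ω₁=-3.824, θ₂=-0.469, ω₂=-0.757
apply F[22]=-10.000 → step 23: x=0.572, v=1.561, θ₁=-0.963, ω₁=-3.937, θ₂=-0.484, ω₂=-0.768
apply F[23]=-10.000 → step 24: x=0.602, v=1.440, θ₁=-1.043, ω₁=-4.063, θ₂=-0.500, ω₂=-0.802
apply F[24]=-10.000 → step 25: x=0.629, v=1.314, θ₁=-1.125, ω₁=-4.201, θ₂=-0.517, ω₂=-0.865
apply F[25]=-10.000 → step 26: x=0.654, v=1.182, θ₁=-1.211, ω₁=-4.349, θ₂=-0.535, ω₂=-0.964
apply F[26]=-10.000 → step 27: x=0.676, v=1.045, θ₁=-1.299, ω₁=-4.508, θ₂=-0.556, ω₂=-1.107
apply F[27]=-10.000 → step 28: x=0.696, v=0.901, θ₁=-1.391, ω₁=-4.677, θ₂=-0.580, ω₂=-1.302
apply F[28]=-10.000 → step 29: x=0.712, v=0.751, θ₁=-1.486, ω₁=-4.854, θ₂=-0.608, ω₂=-1.555
apply F[29]=-10.000 → step 30: x=0.726, v=0.593, θ₁=-1.585, ω₁=-5.039, θ₂=-0.642, ω₂=-1.876
apply F[30]=-10.000 → step 31: x=0.736, v=0.428, θ₁=-1.688, ω₁=-5.231, θ₂=-0.684, ω₂=-2.273
apply F[31]=-10.000 → step 32: x=0.743, v=0.255, θ₁=-1.795, ω₁=-5.425, θ₂=-0.734, ω₂=-2.755
apply F[32]=-10.000 → step 33: x=0.746, v=0.074, θ₁=-1.905, ω₁=-5.617, θ₂=-0.794, ω₂=-3.331
apply F[33]=-10.000 → step 34: x=0.746, v=-0.113, θ₁=-2.019, ω₁=-5.798, θ₂=-0.868, ω₂=-4.008
apply F[34]=+10.000 → step 35: x=0.744, v=-0.103, θ₁=-2.135, ω₁=-5.777, θ₂=-0.958, ω₂=-5.073
apply F[35]=+10.000 → step 36: x=0.742, v=-0.089, θ₁=-2.250, ω₁=-5.669, θ₂=-1.071, ω₂=-6.189
apply F[36]=+10.000 → step 37: x=0.740, v=-0.070, θ₁=-2.361, ω₁=-5.447, θ₂=-1.206, ω₂=-7.337
apply F[37]=+10.000 → step 38: x=0.739, v=-0.043, θ₁=-2.467, ω₁=-5.090, θ₂=-1.365, ω₂=-8.502
apply F[38]=+10.000 → step 39: x=0.738, v=-0.009, θ₁=-2.564, ω₁=-4.582, θ₂=-1.546, ω₂=-9.674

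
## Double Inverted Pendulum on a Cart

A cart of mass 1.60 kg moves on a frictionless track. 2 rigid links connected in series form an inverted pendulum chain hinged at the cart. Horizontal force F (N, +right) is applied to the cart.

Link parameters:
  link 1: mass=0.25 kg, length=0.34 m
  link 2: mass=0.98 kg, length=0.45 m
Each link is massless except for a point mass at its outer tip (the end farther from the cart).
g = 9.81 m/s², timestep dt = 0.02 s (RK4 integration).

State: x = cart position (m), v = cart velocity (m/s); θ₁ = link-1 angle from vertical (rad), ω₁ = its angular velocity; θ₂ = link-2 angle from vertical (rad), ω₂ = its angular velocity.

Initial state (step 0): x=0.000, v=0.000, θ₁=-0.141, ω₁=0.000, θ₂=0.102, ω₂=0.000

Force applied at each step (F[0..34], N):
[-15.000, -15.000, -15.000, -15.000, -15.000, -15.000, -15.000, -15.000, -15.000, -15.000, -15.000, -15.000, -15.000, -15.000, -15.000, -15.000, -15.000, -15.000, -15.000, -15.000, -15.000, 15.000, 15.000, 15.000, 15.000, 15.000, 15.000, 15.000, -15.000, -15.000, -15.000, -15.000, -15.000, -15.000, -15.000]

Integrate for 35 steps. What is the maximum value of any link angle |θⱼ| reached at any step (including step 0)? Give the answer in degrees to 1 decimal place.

apply F[0]=-15.000 → step 1: x=-0.002, v=-0.168, θ₁=-0.142, ω₁=-0.070, θ₂=0.107, ω₂=0.468
apply F[1]=-15.000 → step 2: x=-0.007, v=-0.337, θ₁=-0.144, ω₁=-0.141, θ₂=0.121, ω₂=0.942
apply F[2]=-15.000 → step 3: x=-0.015, v=-0.507, θ₁=-0.147, ω₁=-0.213, θ₂=0.144, ω₂=1.425
apply F[3]=-15.000 → step 4: x=-0.027, v=-0.677, θ₁=-0.152, ω₁=-0.274, θ₂=0.178, ω₂=1.913
apply F[4]=-15.000 → step 5: x=-0.042, v=-0.850, θ₁=-0.158, ω₁=-0.308, θ₂=0.221, ω₂=2.398
apply F[5]=-15.000 → step 6: x=-0.061, v=-1.024, θ₁=-0.164, ω₁=-0.291, θ₂=0.274, ω₂=2.867
apply F[6]=-15.000 → step 7: x=-0.083, v=-1.200, θ₁=-0.169, ω₁=-0.200, θ₂=0.335, ω₂=3.309
apply F[7]=-15.000 → step 8: x=-0.109, v=-1.378, θ₁=-0.172, ω₁=-0.016, θ₂=0.406, ω₂=3.716
apply F[8]=-15.000 → step 9: x=-0.138, v=-1.558, θ₁=-0.169, ω₁=0.276, θ₂=0.484, ω₂=4.084
apply F[9]=-15.000 → step 10: x=-0.171, v=-1.739, θ₁=-0.160, ω₁=0.685, θ₂=0.569, ω₂=4.412
apply F[10]=-15.000 → step 11: x=-0.208, v=-1.922, θ₁=-0.141, ω₁=1.218, θ₂=0.660, ω₂=4.696
apply F[11]=-15.000 → step 12: x=-0.248, v=-2.107, θ₁=-0.110, ω₁=1.883, θ₂=0.756, ω₂=4.927
apply F[12]=-15.000 → step 13: x=-0.292, v=-2.293, θ₁=-0.065, ω₁=2.685, θ₂=0.857, ω₂=5.088
apply F[13]=-15.000 → step 14: x=-0.340, v=-2.481, θ₁=-0.002, ω₁=3.626, θ₂=0.959, ω₂=5.148
apply F[14]=-15.000 → step 15: x=-0.391, v=-2.668, θ₁=0.081, ω₁=4.705, θ₂=1.062, ω₂=5.062
apply F[15]=-15.000 → step 16: x=-0.447, v=-2.852, θ₁=0.187, ω₁=5.916, θ₂=1.160, ω₂=4.770
apply F[16]=-15.000 → step 17: x=-0.505, v=-3.027, θ₁=0.319, ω₁=7.259, θ₂=1.251, ω₂=4.195
apply F[17]=-15.000 → step 18: x=-0.568, v=-3.180, θ₁=0.479, ω₁=8.764, θ₂=1.326, ω₂=3.243
apply F[18]=-15.000 → step 19: x=-0.632, v=-3.287, θ₁=0.671, ω₁=10.540, θ₂=1.377, ω₂=1.784
apply F[19]=-15.000 → step 20: x=-0.698, v=-3.282, θ₁=0.904, ω₁=12.816, θ₂=1.392, ω₂=-0.357
apply F[20]=-15.000 → step 21: x=-0.762, v=-2.985, θ₁=1.187, ω₁=15.376, θ₂=1.359, ω₂=-2.846
apply F[21]=+15.000 → step 22: x=-0.813, v=-2.170, θ₁=1.497, ω₁=15.280, θ₂=1.298, ω₂=-2.738
apply F[22]=+15.000 → step 23: x=-0.850, v=-1.544, θ₁=1.789, ω₁=13.844, θ₂=1.264, ω₂=-0.581
apply F[23]=+15.000 → step 24: x=-0.876, v=-1.101, θ₁=2.055, ω₁=12.872, θ₂=1.276, ω₂=1.750
apply F[24]=+15.000 → step 25: x=-0.895, v=-0.738, θ₁=2.306, ω₁=12.234, θ₂=1.334, ω₂=4.090
apply F[25]=+15.000 → step 26: x=-0.906, v=-0.422, θ₁=2.544, ω₁=11.508, θ₂=1.440, ω₂=6.506
apply F[26]=+15.000 → step 27: x=-0.912, v=-0.146, θ₁=2.763, ω₁=10.268, θ₂=1.594, ω₂=8.939
apply F[27]=+15.000 → step 28: x=-0.912, v=0.091, θ₁=2.948, ω₁=8.140, θ₂=1.797, ω₂=11.271
apply F[28]=-15.000 → step 29: x=-0.912, v=-0.073, θ₁=3.069, ω₁=3.709, θ₂=2.046, ω₂=13.601
apply F[29]=-15.000 → step 30: x=-0.915, v=-0.245, θ₁=3.085, ω₁=-2.564, θ₂=2.346, ω₂=16.770
apply F[30]=-15.000 → step 31: x=-0.921, v=-0.185, θ₁=2.928, ω₁=-13.603, θ₂=2.752, ω₂=24.827
apply F[31]=-15.000 → step 32: x=-0.916, v=0.613, θ₁=2.731, ω₁=-3.043, θ₂=3.211, ω₂=18.579
apply F[32]=-15.000 → step 33: x=-0.903, v=0.651, θ₁=2.752, ω₁=4.402, θ₂=3.532, ω₂=13.977
apply F[33]=-15.000 → step 34: x=-0.891, v=0.563, θ₁=2.889, ω₁=9.023, θ₂=3.778, ω₂=10.714
apply F[34]=-15.000 → step 35: x=-0.881, v=0.422, θ₁=3.105, ω₁=12.385, θ₂=3.958, ω₂=7.215
Max |angle| over trajectory = 3.958 rad = 226.8°.

Answer: 226.8°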